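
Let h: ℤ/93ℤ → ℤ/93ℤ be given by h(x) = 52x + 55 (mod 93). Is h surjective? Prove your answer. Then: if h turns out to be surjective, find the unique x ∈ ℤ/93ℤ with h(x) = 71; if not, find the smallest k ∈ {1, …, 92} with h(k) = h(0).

By definition, surjectivity means every element of the codomain has a preimage under h.
Since gcd(52, 93) = 1, 52 is invertible modulo 93. Euclid's algorithm: 93 = 1·52 + 41, 52 = 1·41 + 11, 41 = 3·11 + 8, 11 = 1·8 + 3, 8 = 2·3 + 2, 3 = 1·2 + 1; back-substituting gives 1 = 34·52 − 19·93, so 52⁻¹ ≡ 34 (mod 93).
For any y ∈ ℤ/93ℤ, x = 34(y − 55) mod 93 satisfies h(x) = 52·34(y − 55) + 55 ≡ y (since 52·34 ≡ 1 mod 93). So every y has a preimage.
So h is surjective.
Since h is surjective, we compute h⁻¹(71): solve 52x + 55 ≡ 71 (mod 93), i.e. 52x ≡ 16 (mod 93).
Multiplying by 52⁻¹ = 34 gives x ≡ 34·16 = 544 = 5·93 + 79 ≡ 79 (mod 93).
Check: h(79) = 52·79 + 55 = 4163 = 44·93 + 71 ≡ 71 (mod 93).

79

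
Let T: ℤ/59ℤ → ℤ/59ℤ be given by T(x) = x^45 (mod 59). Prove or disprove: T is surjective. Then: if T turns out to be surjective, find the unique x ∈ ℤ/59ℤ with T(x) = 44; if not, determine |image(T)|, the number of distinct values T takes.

Since 59 is prime, the nonzero elements of ℤ/59ℤ form a cyclic group of order 58.
As gcd(45, 58) = 1, raising to the 45th power is a bijection on this group: if x_1^45 ≡ x_2^45 then (x_1x_2^{−1})^45 = 1, and the only element of order dividing gcd(45, 58) = 1 is 1, so x_1 = x_2.
With T(0) = 0 this makes T injective on all of ℤ/59ℤ, hence bijective (finite equal-size domain and codomain). In particular T is surjective.
Since T is surjective, we find the preimage of 44. The inverse of x ↦ x^45 on (ℤ/59ℤ)^× is x ↦ x^49, because 45·49 = 2205 = 38·58 + 1 ≡ 1 (mod 58) and x^{58} = 1 for x ≠ 0 (Fermat). So T⁻¹(44) = 44^49 mod 59.
Repeated squaring mod 59: 44^1 ≡ 44, 44^2 ≡ 44² = 1936 ≡ 48, 44^4 ≡ 48² = 2304 ≡ 3, 44^8 ≡ 3² = 9, 44^16 ≡ 9² = 81 ≡ 22, 44^32 ≡ 22² = 484 ≡ 12. Since 49 = 32 + 16 + 1, 44^49 ≡ 12·22·44: 12·22 = 264 ≡ 28, then 28·44 = 1232 ≡ 52. So 44^49 ≡ 52 (mod 59).
Hence T⁻¹(44) = 52.

52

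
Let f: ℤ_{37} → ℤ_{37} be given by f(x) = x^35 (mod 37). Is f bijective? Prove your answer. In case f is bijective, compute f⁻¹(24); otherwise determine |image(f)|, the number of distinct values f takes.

Since 37 is prime, the nonzero elements of ℤ_{37} form a cyclic group of order 36.
As gcd(35, 36) = 1, raising to the 35th power is a bijection on this group: if x_1^35 ≡ x_2^35 then (x_1x_2^{−1})^35 = 1, and the only element of order dividing gcd(35, 36) = 1 is 1, so x_1 = x_2.
With f(0) = 0 this makes f injective on all of ℤ_{37}, hence bijective (finite equal-size domain and codomain). In particular f is bijective.
Since f is bijective, we find the preimage of 24. The inverse of x ↦ x^35 on (ℤ_{37})^× is x ↦ x^35, because 35·35 = 1225 = 34·36 + 1 ≡ 1 (mod 36) and x^{36} = 1 for x ≠ 0 (Fermat). So f⁻¹(24) = 24^35 mod 37.
Repeated squaring mod 37: 24^1 ≡ 24, 24^2 ≡ 24² = 576 ≡ 21, 24^4 ≡ 21² = 441 ≡ 34, 24^8 ≡ 34² = 1156 ≡ 9, 24^16 ≡ 9² = 81 ≡ 7, 24^32 ≡ 7² = 49 ≡ 12. Since 35 = 32 + 2 + 1, 24^35 ≡ 12·21·24: 12·21 = 252 ≡ 30, then 30·24 = 720 ≡ 17. So 24^35 ≡ 17 (mod 37).
Hence f⁻¹(24) = 17.

17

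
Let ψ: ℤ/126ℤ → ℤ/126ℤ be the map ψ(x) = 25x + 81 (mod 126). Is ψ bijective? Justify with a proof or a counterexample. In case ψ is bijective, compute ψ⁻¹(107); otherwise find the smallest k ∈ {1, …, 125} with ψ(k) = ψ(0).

122

Recall that ψ is injective when ψ(s) = ψ(t) forces s = t.
If ψ(s) = ψ(t), then 25s ≡ 25t (mod 126). Because gcd(25, 126) = 1, we may cancel 25 to get s ≡ t (mod 126).
We now compute 25⁻¹ mod 126 explicitly. Euclid's algorithm: 126 = 5·25 + 1; back-substituting gives 1 = 121·25 − 24·126, so 25⁻¹ ≡ 121 (mod 126).
Then y ↦ 121(y − 81) is a two-sided inverse to ψ, so every y ∈ ℤ/126ℤ has a preimage.
So ψ is bijective.
Since ψ is bijective, we find ψ⁻¹(107): we need 25x ≡ 107 − 81 ≡ 26 (mod 126). Using 25⁻¹ = 121: x ≡ 121·26 = 3146 = 24·126 + 122, so x = 122.
Check: ψ(122) = 25·122 + 81 = 3131 = 24·126 + 107 ≡ 107 (mod 126).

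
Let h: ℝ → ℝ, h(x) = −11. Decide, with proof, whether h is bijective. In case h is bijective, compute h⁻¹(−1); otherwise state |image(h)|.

1

h(0) = −11 = h(1) with 0 ≠ 1, so h is not injective, hence not bijective.
Since h is not bijective, we state |image(h)|: the image of h is {−11}, which has 1 element.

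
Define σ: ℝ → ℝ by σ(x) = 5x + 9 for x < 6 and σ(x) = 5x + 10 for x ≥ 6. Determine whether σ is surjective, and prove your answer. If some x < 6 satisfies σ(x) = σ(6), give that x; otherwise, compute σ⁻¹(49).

39/5

Both pieces are strictly increasing (slopes 5 and 5), so each is injective on its own interval.
The left piece maps (−∞, 6) onto (−∞, 39); the right piece maps [6, ∞) onto [40, ∞).
The union (−∞, 39) ∪ [40, ∞) omits the interval between 39 and 40; in particular 39 has no preimage. So σ is not surjective.
Because the two images are disjoint, no x < 6 has σ(x) = σ(6), so we compute σ⁻¹(49): 49 lies in [40, ∞), so solve 5x + 10 = 49: x = (49 − 10)/5 = 39/5.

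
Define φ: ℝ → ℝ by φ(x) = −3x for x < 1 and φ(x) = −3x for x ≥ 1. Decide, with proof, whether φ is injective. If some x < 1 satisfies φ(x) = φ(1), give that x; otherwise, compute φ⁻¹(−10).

Both pieces are strictly decreasing (slopes −3 and −3), so each is injective on its own interval.
The left piece maps (−∞, 1) onto (−3, ∞); the right piece maps [1, ∞) onto (−∞, −3].
These images are disjoint, so no value is attained by both pieces. Hence φ is injective.
Because the two images are disjoint, no x < 1 has φ(x) = φ(1), so we compute φ⁻¹(−10): −10 lies in (−∞, −3], so solve −3x = −10: x = (−10 − 0)/(−3) = 10/3.

10/3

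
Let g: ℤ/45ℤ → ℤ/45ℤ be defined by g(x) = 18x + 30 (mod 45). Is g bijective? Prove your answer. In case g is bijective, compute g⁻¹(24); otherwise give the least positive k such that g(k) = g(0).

5

Recall: g is injective when g(x_1) = g(x_2) forces x_1 = x_2.
We have gcd(18, 45) = 9 > 1. Taking x_1 = 0 and x_2 = 5: g(0) = 30 and g(5) = 18·5 + 30 = 120 ≡ 30 (mod 45).
So g(0) = g(5) while 0 ≠ 5, hence g is not injective, hence not bijective.
Since g is not bijective, we find the least positive k with g(k) = g(0): this means 18k ≡ 0 (mod 45), i.e. 45 ∣ 18k. Since gcd(18, 45) = 9, dividing through by 9 this holds exactly when 5 ∣ 2k, and as gcd(2, 5) = 1, exactly when 5 ∣ k.
The smallest positive such k is 5.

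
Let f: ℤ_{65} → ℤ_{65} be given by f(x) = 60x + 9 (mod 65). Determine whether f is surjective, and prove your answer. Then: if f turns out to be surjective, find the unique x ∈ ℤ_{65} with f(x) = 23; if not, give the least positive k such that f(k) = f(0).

By definition, surjectivity means every element of the codomain has a preimage under f.
Since gcd(60, 65) = 5, we have 60x ≡ 0 (mod 5) for all x, so f(x) ≡ 4 (mod 5).
But 0 ≢ 4 (mod 5), so 0 ∈ ℤ_{65} has no preimage. Therefore f is not surjective.
Since f is not surjective, we find the least positive k with f(k) = f(0): this means 60k ≡ 0 (mod 65), i.e. 65 ∣ 60k. Since gcd(60, 65) = 5, dividing through by 5 this holds exactly when 13 ∣ 12k, and as gcd(12, 13) = 1, exactly when 13 ∣ k.
The smallest positive such k is 13.

13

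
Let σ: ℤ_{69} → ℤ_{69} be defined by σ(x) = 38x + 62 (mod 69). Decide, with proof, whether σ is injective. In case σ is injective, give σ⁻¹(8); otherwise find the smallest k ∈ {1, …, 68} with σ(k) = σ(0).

24

By definition, σ is injective when σ(a) = σ(b) forces a = b.
Suppose σ(a) = σ(b) in ℤ_{69}. Then 38a + 62 ≡ 38b + 62 (mod 69), therefore 38(a − b) ≡ 0 (mod 69).
Since gcd(38, 69) = 1, 38 is invertible modulo 69, thus a − b ≡ 0 (mod 69), i.e. a = b.
Therefore σ is injective.
We now compute 38⁻¹ mod 69 explicitly. Euclid's algorithm: 69 = 1·38 + 31, 38 = 1·31 + 7, 31 = 4·7 + 3, 7 = 2·3 + 1; back-substituting gives 1 = 20·38 − 11·69, so 38⁻¹ ≡ 20 (mod 69).
Since σ is injective, we compute σ⁻¹(8): solve 38x + 62 ≡ 8 (mod 69), i.e. 38x ≡ 15 (mod 69).
Multiplying by 38⁻¹ = 20 gives x ≡ 20·15 = 300 = 4·69 + 24 ≡ 24 (mod 69).
Check: σ(24) = 38·24 + 62 = 974 = 14·69 + 8 ≡ 8 (mod 69).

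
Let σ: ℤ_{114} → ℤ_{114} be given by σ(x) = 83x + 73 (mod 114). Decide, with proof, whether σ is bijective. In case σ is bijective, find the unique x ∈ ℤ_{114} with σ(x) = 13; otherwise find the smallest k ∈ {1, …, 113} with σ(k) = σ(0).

24

Suppose σ(u) = σ(v) in ℤ_{114}. Then 83u + 73 ≡ 83v + 73 (mod 114), so 83(u − v) ≡ 0 (mod 114).
Since gcd(83, 114) = 1, 83 is invertible modulo 114, hence u − v ≡ 0 (mod 114), i.e. u = v.
We now compute 83⁻¹ mod 114 explicitly. Euclid's algorithm: 114 = 1·83 + 31, 83 = 2·31 + 21, 31 = 1·21 + 10, 21 = 2·10 + 1; back-substituting gives 1 = 11·83 − 8·114, so 83⁻¹ ≡ 11 (mod 114).
For any y ∈ ℤ_{114}, x = 11(y − 73) mod 114 satisfies σ(x) = 83·11(y − 73) + 73 ≡ y (since 83·11 ≡ 1 mod 114). So every y has a preimage.
Therefore σ is bijective.
Since σ is bijective, we find σ⁻¹(13): we need 83x ≡ 13 − 73 ≡ 54 (mod 114). Using 83⁻¹ = 11: x ≡ 11·54 = 594 = 5·114 + 24, so x = 24.
Check: σ(24) = 83·24 + 73 = 2065 = 18·114 + 13 ≡ 13 (mod 114).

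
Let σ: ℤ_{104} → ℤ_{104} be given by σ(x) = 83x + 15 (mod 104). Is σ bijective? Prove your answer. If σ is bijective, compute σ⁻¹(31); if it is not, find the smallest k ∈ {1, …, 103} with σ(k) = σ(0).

Recall: injectivity means: for all s, t in the domain, σ(s) = σ(t) implies s = t.
Suppose σ(s) = σ(t) in ℤ_{104}. Then 83s + 15 ≡ 83t + 15 (mod 104), thus 83(s − t) ≡ 0 (mod 104).
Since gcd(83, 104) = 1, 83 is invertible modulo 104, thus s − t ≡ 0 (mod 104), i.e. s = t.
We now compute 83⁻¹ mod 104 explicitly. Euclid's algorithm: 104 = 1·83 + 21, 83 = 3·21 + 20, 21 = 1·20 + 1; back-substituting gives 1 = 99·83 − 79·104, so 83⁻¹ ≡ 99 (mod 104).
Then y ↦ 99(y − 15) is a two-sided inverse to σ, so every y ∈ ℤ_{104} has a preimage.
So σ is bijective.
Since σ is bijective, we compute σ⁻¹(31): solve 83x + 15 ≡ 31 (mod 104), i.e. 83x ≡ 16 (mod 104).
Multiplying by 83⁻¹ = 99 gives x ≡ 99·16 = 1584 = 15·104 + 24 ≡ 24 (mod 104).
Check: σ(24) = 83·24 + 15 = 2007 = 19·104 + 31 ≡ 31 (mod 104).

24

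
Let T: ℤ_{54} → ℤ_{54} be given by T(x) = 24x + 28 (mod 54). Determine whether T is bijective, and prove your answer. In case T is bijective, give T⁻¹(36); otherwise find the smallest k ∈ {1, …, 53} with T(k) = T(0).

9

We have gcd(24, 54) = 6 > 1. Taking u = 0 and v = 9: T(0) = 28 and T(9) = 24·9 + 28 = 244 ≡ 28 (mod 54).
So T(0) = T(9) while 0 ≠ 9, hence T is not injective, hence not bijective.
Since T is not bijective, we find the least positive k with T(k) = T(0): this means 24k ≡ 0 (mod 54), i.e. 54 ∣ 24k. Since gcd(24, 54) = 6, dividing through by 6 this holds exactly when 9 ∣ 4k, and as gcd(4, 9) = 1, exactly when 9 ∣ k.
The smallest positive such k is 9.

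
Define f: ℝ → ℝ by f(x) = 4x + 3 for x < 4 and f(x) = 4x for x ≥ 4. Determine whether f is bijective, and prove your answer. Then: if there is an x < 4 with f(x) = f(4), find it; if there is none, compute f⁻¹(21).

Both pieces are strictly increasing (slopes 4 and 4), so each is injective on its own interval.
The left piece maps (−∞, 4) onto (−∞, 19); the right piece maps [4, ∞) onto [16, ∞).
These images overlap. In particular f(4) = 16 (right piece), and solving 4x + 3 = 16 on the left piece gives x = 13/4 < 4.
So f(13/4) = f(4) with 13/4 ≠ 4, and f is not injective, hence not bijective. This x = 13/4 is the requested value below 4.

13/4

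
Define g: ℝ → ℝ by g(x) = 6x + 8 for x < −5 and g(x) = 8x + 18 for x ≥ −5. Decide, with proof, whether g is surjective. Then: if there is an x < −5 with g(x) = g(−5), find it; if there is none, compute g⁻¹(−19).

-37/8

Both pieces are strictly increasing (slopes 6 and 8), so each is injective on its own interval.
The left piece maps (−∞, −5) onto (−∞, −22); the right piece maps [−5, ∞) onto [−22, ∞).
These images together cover ℝ, so g is surjective.
Because the two images are disjoint, no x < −5 has g(x) = g(−5), so we compute g⁻¹(−19): −19 lies in [−22, ∞), so solve 8x + 18 = −19: x = (−19 − 18)/8 = −37/8.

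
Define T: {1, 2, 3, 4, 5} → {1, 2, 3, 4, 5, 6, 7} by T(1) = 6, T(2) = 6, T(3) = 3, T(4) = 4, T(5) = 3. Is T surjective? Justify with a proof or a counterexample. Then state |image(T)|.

3

No element maps to 1, so T is not surjective.
The image of T is {3, 4, 6}, which has 3 elements.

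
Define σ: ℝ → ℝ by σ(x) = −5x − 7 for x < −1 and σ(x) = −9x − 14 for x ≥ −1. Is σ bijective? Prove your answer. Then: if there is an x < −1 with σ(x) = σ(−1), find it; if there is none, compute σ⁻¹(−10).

-4/9

Both pieces are strictly decreasing (slopes −5 and −9), so each is injective on its own interval.
The left piece maps (−∞, −1) onto (−2, ∞); the right piece maps [−1, ∞) onto (−∞, −5].
The images leave a gap (−2 has no preimage), so σ is not surjective, hence not bijective.
Because the two images are disjoint, no x < −1 has σ(x) = σ(−1), so we compute σ⁻¹(−10): −10 lies in (−∞, −5], so solve −9x − 14 = −10: x = (−10 + 14)/(−9) = −4/9.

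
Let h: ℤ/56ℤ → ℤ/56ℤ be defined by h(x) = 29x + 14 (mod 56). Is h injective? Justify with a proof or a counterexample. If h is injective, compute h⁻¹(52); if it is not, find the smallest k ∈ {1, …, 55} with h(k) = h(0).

Recall that h is injective when h(a) = h(b) forces a = b.
Suppose h(a) = h(b) in ℤ/56ℤ. Then 29a + 14 ≡ 29b + 14 (mod 56), therefore 29(a − b) ≡ 0 (mod 56).
Since gcd(29, 56) = 1, 29 is invertible modulo 56, hence a − b ≡ 0 (mod 56), i.e. a = b.
Hence h is injective.
We now compute 29⁻¹ mod 56 explicitly. Euclid's algorithm: 56 = 1·29 + 27, 29 = 1·27 + 2, 27 = 13·2 + 1; back-substituting gives 1 = 29·29 − 15·56, so 29⁻¹ ≡ 29 (mod 56).
Since h is injective, we compute h⁻¹(52): solve 29x + 14 ≡ 52 (mod 56), i.e. 29x ≡ 38 (mod 56).
Multiplying by 29⁻¹ = 29 gives x ≡ 29·38 = 1102 = 19·56 + 38 ≡ 38 (mod 56).
Check: h(38) = 29·38 + 14 = 1116 = 19·56 + 52 ≡ 52 (mod 56).

38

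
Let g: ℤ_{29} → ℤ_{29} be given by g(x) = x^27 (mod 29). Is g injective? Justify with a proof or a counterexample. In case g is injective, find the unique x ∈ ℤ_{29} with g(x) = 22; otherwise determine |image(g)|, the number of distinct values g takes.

4

Since 29 is prime, the nonzero elements of ℤ_{29} form a cyclic group of order 28.
As gcd(27, 28) = 1, raising to the 27th power is a bijection on this group: if x_1^27 ≡ x_2^27 then (x_1x_2^{−1})^27 = 1, and the only element of order dividing gcd(27, 28) = 1 is 1, so x_1 = x_2.
With g(0) = 0 this makes g injective on all of ℤ_{29}, hence bijective (finite equal-size domain and codomain). In particular g is injective.
Since g is injective, we find the preimage of 22. The inverse of x ↦ x^27 on (ℤ_{29})^× is x ↦ x^27, because 27·27 = 729 = 26·28 + 1 ≡ 1 (mod 28) and x^{28} = 1 for x ≠ 0 (Fermat). So g⁻¹(22) = 22^27 mod 29.
Repeated squaring mod 29: 22^1 ≡ 22, 22^2 ≡ 22² = 484 ≡ 20, 22^4 ≡ 20² = 400 ≡ 23, 22^8 ≡ 23² = 529 ≡ 7, 22^16 ≡ 7² = 49 ≡ 20. Since 27 = 16 + 8 + 2 + 1, 22^27 ≡ 20·7·20·22: 20·7 = 140 ≡ 24, then 24·20 = 480 ≡ 16, then 16·22 = 352 ≡ 4. So 22^27 ≡ 4 (mod 29).
Hence g⁻¹(22) = 4.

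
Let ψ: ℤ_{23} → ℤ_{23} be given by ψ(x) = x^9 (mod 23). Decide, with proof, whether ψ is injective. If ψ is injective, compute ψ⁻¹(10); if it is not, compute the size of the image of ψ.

19

Since 23 is prime, the nonzero elements of ℤ_{23} form a cyclic group of order 22.
As gcd(9, 22) = 1, raising to the 9th power is a bijection on this group: if a^9 ≡ b^9 then (ab^{−1})^9 = 1, and the only element of order dividing gcd(9, 22) = 1 is 1, so a = b.
With ψ(0) = 0 this makes ψ injective on all of ℤ_{23}, hence bijective (finite equal-size domain and codomain). In particular ψ is injective.
Since ψ is injective, we find the preimage of 10. The inverse of x ↦ x^9 on (ℤ_{23})^× is x ↦ x^5, because 9·5 = 45 = 2·22 + 1 ≡ 1 (mod 22) and x^{22} = 1 for x ≠ 0 (Fermat). So ψ⁻¹(10) = 10^5 mod 23.
Repeated squaring mod 23: 10^1 ≡ 10, 10^2 ≡ 10² = 100 ≡ 8, 10^4 ≡ 8² = 64 ≡ 18. Since 5 = 4 + 1, 10^5 ≡ 18·10: 18·10 = 180 ≡ 19. So 10^5 ≡ 19 (mod 23).
Hence ψ⁻¹(10) = 19.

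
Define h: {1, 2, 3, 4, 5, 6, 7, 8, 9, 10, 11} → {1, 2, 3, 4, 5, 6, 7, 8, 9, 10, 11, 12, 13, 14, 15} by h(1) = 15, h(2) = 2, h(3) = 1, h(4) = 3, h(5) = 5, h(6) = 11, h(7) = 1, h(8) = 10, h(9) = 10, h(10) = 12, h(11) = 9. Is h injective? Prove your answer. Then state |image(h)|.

h(3) = 1 = h(7) with 3 ≠ 7, so h is not injective.
The image of h is {1, 2, 3, 5, 9, 10, 11, 12, 15}, which has 9 elements.

9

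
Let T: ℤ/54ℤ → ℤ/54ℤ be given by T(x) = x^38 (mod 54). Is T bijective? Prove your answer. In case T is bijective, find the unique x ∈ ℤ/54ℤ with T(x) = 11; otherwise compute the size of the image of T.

20

T(0) = 0^38 = 0.
T(6): Repeated squaring mod 54: 6^1 ≡ 6, 6^2 ≡ 6² = 36, 6^4 ≡ 36² = 1296 ≡ 0, 6^8 ≡ 0² = 0, 6^16 ≡ 0² = 0, 6^32 ≡ 0² = 0. Since 38 = 32 + 4 + 2, 6^38 ≡ 0·0·36: 0·0 = 0, then 0·36 = 0. So 6^38 ≡ 0 (mod 54).
So T(0) = T(6) = 0 while 0 ≠ 6, so T is not injective, hence not bijective.
Since T is not bijective, we determine |image(T)|. Computing x^38 mod 54 for each x (by repeated squaring, reducing mod 54 at every step), the values T(0), T(1), …, T(53) are: 0, 1, 4, 27, 16, 25, 0, 49, 10, 27, 46, 13, 0, 7, 34, 27, 40, 19, 0, 37, 22, 27, 52, 43, 0, 31, 28, 27, 28, 31, 0, 43, 52, 27, 22, 37, 0, 19, 40, 27, 34, 7, 0, 13, 46, 27, 10, 49, 0, 25, 16, 27, 4, 1.
The distinct values are {0, 1, 4, 7, 10, 13, 16, 19, 22, 25, 27, 28, 31, 34, 37, 40, 43, 46, 49, 52}; there are 20 of them.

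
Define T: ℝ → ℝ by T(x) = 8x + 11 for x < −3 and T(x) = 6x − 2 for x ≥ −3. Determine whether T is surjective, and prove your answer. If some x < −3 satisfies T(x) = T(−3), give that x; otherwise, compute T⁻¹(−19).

Both pieces are strictly increasing (slopes 8 and 6), so each is injective on its own interval.
The left piece maps (−∞, −3) onto (−∞, −13); the right piece maps [−3, ∞) onto [−20, ∞).
The union (−∞, −13) ∪ [−20, ∞) covers ℝ, so T is surjective.
For the follow-up: the images overlap, so an x < −3 with T(x) = T(−3) exists. T(−3) = −20; solving 8x + 11 = −20 for x < −3 gives x = (−20 − 11)/8 = −31/8.

-31/8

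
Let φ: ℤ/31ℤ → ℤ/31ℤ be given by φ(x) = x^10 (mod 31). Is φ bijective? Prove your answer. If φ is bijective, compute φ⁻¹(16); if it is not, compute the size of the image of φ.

φ(1) = 1^10 = 1.
φ(2): Repeated squaring mod 31: 2^1 ≡ 2, 2^2 ≡ 2² = 4, 2^4 ≡ 4² = 16, 2^8 ≡ 16² = 256 ≡ 8. Since 10 = 8 + 2, 2^10 ≡ 8·4: 8·4 = 32 ≡ 1. So 2^10 ≡ 1 (mod 31).
So φ(1) = φ(2) = 1 while 1 ≠ 2, therefore φ is not injective, hence not bijective.
Since φ is not bijective, we determine |image(φ)|. Computing x^10 mod 31 for each x (by repeated squaring, reducing mod 31 at every step), the values φ(0), φ(1), …, φ(30) are: 0, 1, 1, 25, 1, 5, 25, 25, 1, 5, 5, 5, 25, 5, 25, 1, 1, 25, 5, 25, 5, 5, 5, 1, 25, 25, 5, 1, 25, 1, 1.
The distinct values are {0, 1, 5, 25}; there are 4 of them.

4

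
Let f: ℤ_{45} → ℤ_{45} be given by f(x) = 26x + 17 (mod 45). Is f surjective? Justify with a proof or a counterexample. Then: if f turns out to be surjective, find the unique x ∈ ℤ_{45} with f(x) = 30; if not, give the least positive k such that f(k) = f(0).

Recall that surjectivity means every element of the codomain has a preimage under f.
Since gcd(26, 45) = 1, 26 is invertible modulo 45. Euclid's algorithm: 45 = 1·26 + 19, 26 = 1·19 + 7, 19 = 2·7 + 5, 7 = 1·5 + 2, 5 = 2·2 + 1; back-substituting gives 1 = 26·26 − 15·45, so 26⁻¹ ≡ 26 (mod 45).
For any y ∈ ℤ_{45}, x = 26(y − 17) mod 45 satisfies f(x) = 26·26(y − 17) + 17 ≡ y (since 26·26 ≡ 1 mod 45). So every y has a preimage.
Thus f is surjective.
Since f is surjective, we find f⁻¹(30): we need 26x ≡ 30 − 17 ≡ 13 (mod 45). Using 26⁻¹ = 26: x ≡ 26·13 = 338 = 7·45 + 23, so x = 23.
Check: f(23) = 26·23 + 17 = 615 = 13·45 + 30 ≡ 30 (mod 45).

23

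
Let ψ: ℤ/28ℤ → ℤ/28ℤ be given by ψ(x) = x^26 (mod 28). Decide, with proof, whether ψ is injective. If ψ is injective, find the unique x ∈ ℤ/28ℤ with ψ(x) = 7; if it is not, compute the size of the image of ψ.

ψ(6): Repeated squaring mod 28: 6^1 ≡ 6, 6^2 ≡ 6² = 36 ≡ 8, 6^4 ≡ 8² = 64 ≡ 8, 6^8 ≡ 8² = 64 ≡ 8, 6^16 ≡ 8² = 64 ≡ 8. Since 26 = 16 + 8 + 2, 6^26 ≡ 8·8·8: 8·8 = 64 ≡ 8, then 8·8 = 64 ≡ 8. So 6^26 ≡ 8 (mod 28).
ψ(8): Repeated squaring mod 28: 8^1 ≡ 8, 8^2 ≡ 8² = 64 ≡ 8, 8^4 ≡ 8² = 64 ≡ 8, 8^8 ≡ 8² = 64 ≡ 8, 8^16 ≡ 8² = 64 ≡ 8. Since 26 = 16 + 8 + 2, 8^26 ≡ 8·8·8: 8·8 = 64 ≡ 8, then 8·8 = 64 ≡ 8. So 8^26 ≡ 8 (mod 28).
So ψ(6) = ψ(8) = 8 while 6 ≠ 8, so ψ is not injective.
Since ψ is not injective, we determine |image(ψ)|. Computing x^26 mod 28 for each x (by repeated squaring, reducing mod 28 at every step), the values ψ(0), ψ(1), …, ψ(27) are: 0, 1, 4, 9, 16, 25, 8, 21, 8, 25, 16, 9, 4, 1, 0, 1, 4, 9, 16, 25, 8, 21, 8, 25, 16, 9, 4, 1.
The distinct values are {0, 1, 4, 8, 9, 16, 21, 25}; there are 8 of them.

8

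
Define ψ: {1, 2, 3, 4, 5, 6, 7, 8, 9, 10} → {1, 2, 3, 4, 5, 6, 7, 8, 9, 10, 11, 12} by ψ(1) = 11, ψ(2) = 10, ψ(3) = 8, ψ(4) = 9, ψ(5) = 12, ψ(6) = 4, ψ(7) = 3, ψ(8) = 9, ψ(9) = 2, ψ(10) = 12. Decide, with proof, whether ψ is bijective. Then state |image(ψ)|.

ψ(4) = 9 = ψ(8) with 4 ≠ 8, so ψ is not injective, hence not bijective.
The image of ψ is {2, 3, 4, 8, 9, 10, 11, 12}, which has 8 elements.

8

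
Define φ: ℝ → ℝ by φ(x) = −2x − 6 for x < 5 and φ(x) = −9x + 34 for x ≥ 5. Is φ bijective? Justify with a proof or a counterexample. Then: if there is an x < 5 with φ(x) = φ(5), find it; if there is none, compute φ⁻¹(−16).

5/2

Both pieces are strictly decreasing (slopes −2 and −9), so each is injective on its own interval.
The left piece maps (−∞, 5) onto (−16, ∞); the right piece maps [5, ∞) onto (−∞, −11].
These images overlap. In particular φ(5) = −11 (right piece), and solving −2x − 6 = −11 on the left piece gives x = 5/2 < 5.
So φ(5/2) = φ(5) with 5/2 ≠ 5, and φ is not injective, hence not bijective. This x = 5/2 is the requested value below 5.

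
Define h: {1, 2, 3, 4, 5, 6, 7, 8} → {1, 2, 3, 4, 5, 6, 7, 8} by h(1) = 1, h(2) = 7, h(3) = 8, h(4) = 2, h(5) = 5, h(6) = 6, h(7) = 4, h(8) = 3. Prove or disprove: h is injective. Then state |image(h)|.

8

The values h(1), …, h(8) are 1, 7, 8, 2, 5, 6, 4, 3 — all distinct.
So h(x_1) = h(x_2) only when x_1 = x_2, and h is injective.
The image of h is {1, 2, 3, 4, 5, 6, 7, 8}, which has 8 elements.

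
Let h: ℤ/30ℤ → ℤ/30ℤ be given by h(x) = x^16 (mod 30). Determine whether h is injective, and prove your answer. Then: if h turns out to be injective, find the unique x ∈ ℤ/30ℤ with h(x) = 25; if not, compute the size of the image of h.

8

h(2): Repeated squaring mod 30: 2^1 ≡ 2, 2^2 ≡ 2² = 4, 2^4 ≡ 4² = 16, 2^8 ≡ 16² = 256 ≡ 16, 2^16 ≡ 16² = 256 ≡ 16. So 2^16 ≡ 16 (mod 30).
h(4): Repeated squaring mod 30: 4^1 ≡ 4, 4^2 ≡ 4² = 16, 4^4 ≡ 16² = 256 ≡ 16, 4^8 ≡ 16² = 256 ≡ 16, 4^16 ≡ 16² = 256 ≡ 16. So 4^16 ≡ 16 (mod 30).
So h(2) = h(4) = 16 while 2 ≠ 4, therefore h is not injective.
Since h is not injective, we determine |image(h)|. Computing x^16 mod 30 for each x (by repeated squaring, reducing mod 30 at every step), the values h(0), h(1), …, h(29) are: 0, 1, 16, 21, 16, 25, 6, 1, 16, 21, 10, 1, 6, 1, 16, 15, 16, 1, 6, 1, 10, 21, 16, 1, 6, 25, 16, 21, 16, 1.
The distinct values are {0, 1, 6, 10, 15, 16, 21, 25}; there are 8 of them.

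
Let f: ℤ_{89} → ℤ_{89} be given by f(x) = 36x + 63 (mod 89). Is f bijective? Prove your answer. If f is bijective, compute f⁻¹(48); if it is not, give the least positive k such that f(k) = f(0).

Suppose f(u) = f(v) in ℤ_{89}. Then 36u + 63 ≡ 36v + 63 (mod 89), thus 36(u − v) ≡ 0 (mod 89).
Since gcd(36, 89) = 1, 36 is invertible modulo 89, therefore u − v ≡ 0 (mod 89), i.e. u = v.
We now compute 36⁻¹ mod 89 explicitly. Euclid's algorithm: 89 = 2·36 + 17, 36 = 2·17 + 2, 17 = 8·2 + 1; back-substituting gives 1 = 47·36 − 19·89, so 36⁻¹ ≡ 47 (mod 89).
Then y ↦ 47(y − 63) is a two-sided inverse to f, so every y ∈ ℤ_{89} has a preimage.
Therefore f is bijective.
Since f is bijective, we compute f⁻¹(48): solve 36x + 63 ≡ 48 (mod 89), i.e. 36x ≡ 74 (mod 89).
Multiplying by 36⁻¹ = 47 gives x ≡ 47·74 = 3478 = 39·89 + 7 ≡ 7 (mod 89).
Check: f(7) = 36·7 + 63 = 315 = 3·89 + 48 ≡ 48 (mod 89).

7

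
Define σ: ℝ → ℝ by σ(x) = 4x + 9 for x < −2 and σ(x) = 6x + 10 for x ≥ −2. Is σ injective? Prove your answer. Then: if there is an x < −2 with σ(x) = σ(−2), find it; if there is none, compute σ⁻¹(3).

-11/4

Both pieces are strictly increasing (slopes 4 and 6), so each is injective on its own interval.
The left piece maps (−∞, −2) onto (−∞, 1); the right piece maps [−2, ∞) onto [−2, ∞).
These images overlap. In particular σ(−2) = −2 (right piece), and solving 4x + 9 = −2 on the left piece gives x = −11/4 < −2.
So σ(−11/4) = σ(−2) with −11/4 ≠ −2, and σ is not injective. This x = −11/4 is the requested value below −2.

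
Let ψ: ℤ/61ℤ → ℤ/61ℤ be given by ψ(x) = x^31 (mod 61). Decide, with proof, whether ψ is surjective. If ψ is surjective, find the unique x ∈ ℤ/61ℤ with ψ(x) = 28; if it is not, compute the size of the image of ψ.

33

Since 61 is prime, the nonzero elements of ℤ/61ℤ form a cyclic group of order 60.
As gcd(31, 60) = 1, raising to the 31st power is a bijection on this group: if u^31 ≡ v^31 then (uv^{−1})^31 = 1, and the only element of order dividing gcd(31, 60) = 1 is 1, so u = v.
With ψ(0) = 0 this makes ψ injective on all of ℤ/61ℤ, hence bijective (finite equal-size domain and codomain). In particular ψ is surjective.
Since ψ is surjective, we find the preimage of 28. The inverse of x ↦ x^31 on (ℤ/61ℤ)^× is x ↦ x^31, because 31·31 = 961 = 16·60 + 1 ≡ 1 (mod 60) and x^{60} = 1 for x ≠ 0 (Fermat). So ψ⁻¹(28) = 28^31 mod 61.
Repeated squaring mod 61: 28^1 ≡ 28, 28^2 ≡ 28² = 784 ≡ 52, 28^4 ≡ 52² = 2704 ≡ 20, 28^8 ≡ 20² = 400 ≡ 34, 28^16 ≡ 34² = 1156 ≡ 58. Since 31 = 16 + 8 + 4 + 2 + 1, 28^31 ≡ 58·34·20·52·28: 58·34 = 1972 ≡ 20, then 20·20 = 400 ≡ 34, then 34·52 = 1768 ≡ 60, then 60·28 = 1680 ≡ 33. So 28^31 ≡ 33 (mod 61).
Hence ψ⁻¹(28) = 33.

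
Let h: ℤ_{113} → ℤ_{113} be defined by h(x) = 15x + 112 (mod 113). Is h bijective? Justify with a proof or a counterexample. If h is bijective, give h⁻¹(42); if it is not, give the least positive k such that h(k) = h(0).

33

By definition, injectivity means: for all u, v in the domain, h(u) = h(v) implies u = v.
Suppose h(u) = h(v) in ℤ_{113}. Then 15u + 112 ≡ 15v + 112 (mod 113), therefore 15(u − v) ≡ 0 (mod 113).
Since gcd(15, 113) = 1, 15 is invertible modulo 113, therefore u − v ≡ 0 (mod 113), i.e. u = v.
We now compute 15⁻¹ mod 113 explicitly. Euclid's algorithm: 113 = 7·15 + 8, 15 = 1·8 + 7, 8 = 1·7 + 1; back-substituting gives 1 = 98·15 − 13·113, so 15⁻¹ ≡ 98 (mod 113).
Then y ↦ 98(y − 112) is a two-sided inverse to h, so every y ∈ ℤ_{113} has a preimage.
Therefore h is bijective.
Since h is bijective, we compute h⁻¹(42): solve 15x + 112 ≡ 42 (mod 113), i.e. 15x ≡ 43 (mod 113).
Multiplying by 15⁻¹ = 98 gives x ≡ 98·43 = 4214 = 37·113 + 33 ≡ 33 (mod 113).
Check: h(33) = 15·33 + 112 = 607 = 5·113 + 42 ≡ 42 (mod 113).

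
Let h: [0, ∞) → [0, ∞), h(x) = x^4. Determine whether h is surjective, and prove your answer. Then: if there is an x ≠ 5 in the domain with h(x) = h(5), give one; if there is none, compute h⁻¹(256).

4

For any y ∈ [0, ∞), x = y^{1/4} ∈ [0, ∞) gives h(x) = y, so h is surjective.
Since x ↦ x^4 is strictly increasing on [0, ∞), it is injective there, so no x ≠ 5 in the domain has h(x) = h(5). We therefore compute h⁻¹(256) = 256^{1/4} = 4 (indeed 4^4 = 256).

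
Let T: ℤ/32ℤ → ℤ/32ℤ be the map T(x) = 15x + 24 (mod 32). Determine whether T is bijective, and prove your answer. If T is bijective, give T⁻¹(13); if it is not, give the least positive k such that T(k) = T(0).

If T(x_1) = T(x_2), then 15x_1 ≡ 15x_2 (mod 32). Because gcd(15, 32) = 1, we may cancel 15 to get x_1 ≡ x_2 (mod 32).
We now compute 15⁻¹ mod 32 explicitly. Euclid's algorithm: 32 = 2·15 + 2, 15 = 7·2 + 1; back-substituting gives 1 = 15·15 − 7·32, so 15⁻¹ ≡ 15 (mod 32).
Then y ↦ 15(y − 24) is a two-sided inverse to T, so every y ∈ ℤ/32ℤ has a preimage.
Thus T is bijective.
Since T is bijective, we find T⁻¹(13): we need 15x ≡ 13 − 24 ≡ 21 (mod 32). Using 15⁻¹ = 15: x ≡ 15·21 = 315 = 9·32 + 27, so x = 27.
Check: T(27) = 15·27 + 24 = 429 = 13·32 + 13 ≡ 13 (mod 32).

27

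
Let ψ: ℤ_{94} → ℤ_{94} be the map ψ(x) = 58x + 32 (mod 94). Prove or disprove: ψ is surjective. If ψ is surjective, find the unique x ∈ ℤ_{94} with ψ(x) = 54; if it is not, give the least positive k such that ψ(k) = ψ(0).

Recall: surjectivity means every element of the codomain has a preimage under ψ.
Since gcd(58, 94) = 2, we have 58x ≡ 0 (mod 2) for all x, so ψ(x) ≡ 0 (mod 2).
But 1 ≢ 0 (mod 2), so 1 ∈ ℤ_{94} has no preimage. So ψ is not surjective.
Since ψ is not surjective, we find the least positive k with ψ(k) = ψ(0): this means 58k ≡ 0 (mod 94), i.e. 94 ∣ 58k. Since gcd(58, 94) = 2, dividing through by 2 this holds exactly when 47 ∣ 29k, and as gcd(29, 47) = 1, exactly when 47 ∣ k.
The smallest positive such k is 47.

47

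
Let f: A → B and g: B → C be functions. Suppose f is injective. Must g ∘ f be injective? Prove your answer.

No. Take A = B = C = {0, 1}, f = identity (injective), and g(x) = 0 for every x.
Then (g ∘ f)(0) = 0 = (g ∘ f)(1) with 0 ≠ 1, so g ∘ f is not injective.

not injective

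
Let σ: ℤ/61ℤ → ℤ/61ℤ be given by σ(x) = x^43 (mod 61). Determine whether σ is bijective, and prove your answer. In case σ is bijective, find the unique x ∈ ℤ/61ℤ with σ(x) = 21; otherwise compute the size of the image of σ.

Since 61 is prime, the nonzero elements of ℤ/61ℤ form a cyclic group of order 60.
As gcd(43, 60) = 1, raising to the 43rd power is a bijection on this group: if a^43 ≡ b^43 then (ab^{−1})^43 = 1, and the only element of order dividing gcd(43, 60) = 1 is 1, so a = b.
With σ(0) = 0 this makes σ injective on all of ℤ/61ℤ, hence bijective (finite equal-size domain and codomain). In particular σ is bijective.
Since σ is bijective, we find the preimage of 21. The inverse of x ↦ x^43 on (ℤ/61ℤ)^× is x ↦ x^7, because 43·7 = 301 = 5·60 + 1 ≡ 1 (mod 60) and x^{60} = 1 for x ≠ 0 (Fermat). So σ⁻¹(21) = 21^7 mod 61.
Repeated squaring mod 61: 21^1 ≡ 21, 21^2 ≡ 21² = 441 ≡ 14, 21^4 ≡ 14² = 196 ≡ 13. Since 7 = 4 + 2 + 1, 21^7 ≡ 13·14·21: 13·14 = 182 ≡ 60, then 60·21 = 1260 ≡ 40. So 21^7 ≡ 40 (mod 61).
Hence σ⁻¹(21) = 40.

40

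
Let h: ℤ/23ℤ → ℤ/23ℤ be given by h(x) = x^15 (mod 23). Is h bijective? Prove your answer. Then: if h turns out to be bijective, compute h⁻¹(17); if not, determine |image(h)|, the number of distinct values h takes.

Since 23 is prime, the nonzero elements of ℤ/23ℤ form a cyclic group of order 22.
As gcd(15, 22) = 1, raising to the 15th power is a bijection on this group: if a^15 ≡ b^15 then (ab^{−1})^15 = 1, and the only element of order dividing gcd(15, 22) = 1 is 1, so a = b.
With h(0) = 0 this makes h injective on all of ℤ/23ℤ, hence bijective (finite equal-size domain and codomain). In particular h is bijective.
Since h is bijective, we find the preimage of 17. The inverse of x ↦ x^15 on (ℤ/23ℤ)^× is x ↦ x^3, because 15·3 = 45 = 2·22 + 1 ≡ 1 (mod 22) and x^{22} = 1 for x ≠ 0 (Fermat). So h⁻¹(17) = 17^3 mod 23.
Repeated squaring mod 23: 17^1 ≡ 17, 17^2 ≡ 17² = 289 ≡ 13. Since 3 = 2 + 1, 17^3 ≡ 13·17: 13·17 = 221 ≡ 14. So 17^3 ≡ 14 (mod 23).
Hence h⁻¹(17) = 14.

14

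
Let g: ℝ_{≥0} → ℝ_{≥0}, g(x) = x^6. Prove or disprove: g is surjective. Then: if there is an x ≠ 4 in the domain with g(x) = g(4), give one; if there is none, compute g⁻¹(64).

For any y ∈ ℝ_{≥0}, x = y^{1/6} ∈ ℝ_{≥0} gives g(x) = y, so g is surjective.
Since x ↦ x^6 is strictly increasing on ℝ_{≥0}, it is injective there, so no x ≠ 4 in the domain has g(x) = g(4). We therefore compute g⁻¹(64) = 64^{1/6} = 2 (indeed 2^6 = 64).

2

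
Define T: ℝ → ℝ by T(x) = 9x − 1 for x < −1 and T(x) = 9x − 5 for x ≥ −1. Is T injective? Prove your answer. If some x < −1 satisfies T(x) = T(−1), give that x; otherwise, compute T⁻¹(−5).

-13/9

Both pieces are strictly increasing (slopes 9 and 9), so each is injective on its own interval.
The left piece maps (−∞, −1) onto (−∞, −10); the right piece maps [−1, ∞) onto [−14, ∞).
These images overlap. In particular T(−1) = −14 (right piece), and solving 9x − 1 = −14 on the left piece gives x = −13/9 < −1.
So T(−13/9) = T(−1) with −13/9 ≠ −1, and T is not injective. This x = −13/9 is the requested value below −1.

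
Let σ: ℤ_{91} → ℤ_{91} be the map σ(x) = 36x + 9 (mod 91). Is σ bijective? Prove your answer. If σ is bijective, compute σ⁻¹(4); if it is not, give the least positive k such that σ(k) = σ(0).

Suppose σ(u) = σ(v) in ℤ_{91}. Then 36u + 9 ≡ 36v + 9 (mod 91), so 36(u − v) ≡ 0 (mod 91).
Since gcd(36, 91) = 1, 36 is invertible modulo 91, hence u − v ≡ 0 (mod 91), i.e. u = v.
We now compute 36⁻¹ mod 91 explicitly. Euclid's algorithm: 91 = 2·36 + 19, 36 = 1·19 + 17, 19 = 1·17 + 2, 17 = 8·2 + 1; back-substituting gives 1 = 43·36 − 17·91, so 36⁻¹ ≡ 43 (mod 91).
Then y ↦ 43(y − 9) is a two-sided inverse to σ, so every y ∈ ℤ_{91} has a preimage.
So σ is bijective.
Since σ is bijective, we compute σ⁻¹(4): solve 36x + 9 ≡ 4 (mod 91), i.e. 36x ≡ 86 (mod 91).
Multiplying by 36⁻¹ = 43 gives x ≡ 43·86 = 3698 = 40·91 + 58 ≡ 58 (mod 91).
Check: σ(58) = 36·58 + 9 = 2097 = 23·91 + 4 ≡ 4 (mod 91).

58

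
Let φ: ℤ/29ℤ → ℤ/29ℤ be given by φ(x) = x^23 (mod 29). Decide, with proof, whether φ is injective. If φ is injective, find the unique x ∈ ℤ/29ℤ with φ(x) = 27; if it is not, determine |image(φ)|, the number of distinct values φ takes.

Since 29 is prime, the nonzero elements of ℤ/29ℤ form a cyclic group of order 28.
As gcd(23, 28) = 1, raising to the 23rd power is a bijection on this group: if a^23 ≡ b^23 then (ab^{−1})^23 = 1, and the only element of order dividing gcd(23, 28) = 1 is 1, so a = b.
With φ(0) = 0 this makes φ injective on all of ℤ/29ℤ, hence bijective (finite equal-size domain and codomain). In particular φ is injective.
Since φ is injective, we find the preimage of 27. The inverse of x ↦ x^23 on (ℤ/29ℤ)^× is x ↦ x^11, because 23·11 = 253 = 9·28 + 1 ≡ 1 (mod 28) and x^{28} = 1 for x ≠ 0 (Fermat). So φ⁻¹(27) = 27^11 mod 29.
Repeated squaring mod 29: 27^1 ≡ 27, 27^2 ≡ 27² = 729 ≡ 4, 27^4 ≡ 4² = 16, 27^8 ≡ 16² = 256 ≡ 24. Since 11 = 8 + 2 + 1, 27^11 ≡ 24·4·27: 24·4 = 96 ≡ 9, then 9·27 = 243 ≡ 11. So 27^11 ≡ 11 (mod 29).
Hence φ⁻¹(27) = 11.

11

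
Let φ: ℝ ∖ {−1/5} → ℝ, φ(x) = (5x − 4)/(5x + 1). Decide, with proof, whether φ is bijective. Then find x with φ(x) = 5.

If φ(x) = 1, cross-multiplying gives 5(5x − 4) = 5(5x + 1), which simplifies to −20 = 5 — false.  So 1 has no preimage and φ is not surjective.
Thus φ is not bijective.
Solving φ(x) = 5: cross-multiplying gives 5x − 4 = 5(5x + 1), which rearranges to −20x = 9, so x = −9/20.

-9/20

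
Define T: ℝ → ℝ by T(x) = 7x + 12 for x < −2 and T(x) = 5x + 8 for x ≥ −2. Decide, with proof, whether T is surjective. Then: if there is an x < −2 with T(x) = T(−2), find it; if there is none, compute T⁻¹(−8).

-20/7

Both pieces are strictly increasing (slopes 7 and 5), so each is injective on its own interval.
The left piece maps (−∞, −2) onto (−∞, −2); the right piece maps [−2, ∞) onto [−2, ∞).
These images together cover ℝ, so T is surjective.
Because the two images are disjoint, no x < −2 has T(x) = T(−2), so we compute T⁻¹(−8): −8 lies in (−∞, −2), so solve 7x + 12 = −8: x = (−8 − 12)/7 = −20/7.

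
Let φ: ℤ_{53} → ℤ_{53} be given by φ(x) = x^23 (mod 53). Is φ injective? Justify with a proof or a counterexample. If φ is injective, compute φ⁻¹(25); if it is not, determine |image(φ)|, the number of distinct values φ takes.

38

Since 53 is prime, the nonzero elements of ℤ_{53} form a cyclic group of order 52.
As gcd(23, 52) = 1, raising to the 23rd power is a bijection on this group: if a^23 ≡ b^23 then (ab^{−1})^23 = 1, and the only element of order dividing gcd(23, 52) = 1 is 1, so a = b.
With φ(0) = 0 this makes φ injective on all of ℤ_{53}, hence bijective (finite equal-size domain and codomain). In particular φ is injective.
Since φ is injective, we find the preimage of 25. The inverse of x ↦ x^23 on (ℤ_{53})^× is x ↦ x^43, because 23·43 = 989 = 19·52 + 1 ≡ 1 (mod 52) and x^{52} = 1 for x ≠ 0 (Fermat). So φ⁻¹(25) = 25^43 mod 53.
Repeated squaring mod 53: 25^1 ≡ 25, 25^2 ≡ 25² = 625 ≡ 42, 25^4 ≡ 42² = 1764 ≡ 15, 25^8 ≡ 15² = 225 ≡ 13, 25^16 ≡ 13² = 169 ≡ 10, 25^32 ≡ 10² = 100 ≡ 47. Since 43 = 32 + 8 + 2 + 1, 25^43 ≡ 47·13·42·25: 47·13 = 611 ≡ 28, then 28·42 = 1176 ≡ 10, then 10·25 = 250 ≡ 38. So 25^43 ≡ 38 (mod 53).
Hence φ⁻¹(25) = 38.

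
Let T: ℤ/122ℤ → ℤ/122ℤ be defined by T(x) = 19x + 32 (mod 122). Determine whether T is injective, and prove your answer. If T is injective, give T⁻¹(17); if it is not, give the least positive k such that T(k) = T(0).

If T(s) = T(t), then 19s ≡ 19t (mod 122). Because gcd(19, 122) = 1, we may cancel 19 to get s ≡ t (mod 122).
Therefore T is injective.
We now compute 19⁻¹ mod 122 explicitly. Euclid's algorithm: 122 = 6·19 + 8, 19 = 2·8 + 3, 8 = 2·3 + 2, 3 = 1·2 + 1; back-substituting gives 1 = 45·19 − 7·122, so 19⁻¹ ≡ 45 (mod 122).
Since T is injective, we compute T⁻¹(17): solve 19x + 32 ≡ 17 (mod 122), i.e. 19x ≡ 107 (mod 122).
Multiplying by 19⁻¹ = 45 gives x ≡ 45·107 = 4815 = 39·122 + 57 ≡ 57 (mod 122).
Check: T(57) = 19·57 + 32 = 1115 = 9·122 + 17 ≡ 17 (mod 122).

57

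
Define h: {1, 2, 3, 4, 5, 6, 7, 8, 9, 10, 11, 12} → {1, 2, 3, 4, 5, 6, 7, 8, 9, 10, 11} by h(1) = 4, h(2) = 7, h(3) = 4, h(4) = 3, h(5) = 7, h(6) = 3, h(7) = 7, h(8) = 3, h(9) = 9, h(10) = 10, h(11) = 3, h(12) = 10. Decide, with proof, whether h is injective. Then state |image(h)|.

5

h(1) = 4 = h(3) with 1 ≠ 3, so h is not injective.
The image of h is {3, 4, 7, 9, 10}, which has 5 elements.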